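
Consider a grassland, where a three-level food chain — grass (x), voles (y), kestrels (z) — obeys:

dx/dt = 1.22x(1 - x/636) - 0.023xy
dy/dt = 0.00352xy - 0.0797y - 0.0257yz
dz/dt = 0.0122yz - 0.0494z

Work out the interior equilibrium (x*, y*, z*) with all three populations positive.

x* ≈ 587, y* ≈ 4.05, z* ≈ 77.4

From dz/dt = 0: 0.0122y* = 0.0494, so y* = 4.05.
From dx/dt = 0: 1.22(1 - x*/636) = 0.023·4.05, giving x* = 636·(1 - 0.0763) = 587.
From dy/dt = 0: 0.00352·587 - 0.0797 = 0.0257z*, so z* = 1.99/0.0257 = 77.4.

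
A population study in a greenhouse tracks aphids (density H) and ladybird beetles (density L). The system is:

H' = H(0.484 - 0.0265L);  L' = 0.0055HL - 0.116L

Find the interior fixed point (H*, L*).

H* ≈ 21.1, L* ≈ 18.3

Set dL/dt = 0 with L > 0: 0.0055H - 0.116 = 0, so H* = 0.116/0.0055 = 21.1.
Set dH/dt = 0 with H > 0: 0.484 - 0.0265L = 0, so L* = 0.484/0.0265 = 18.3.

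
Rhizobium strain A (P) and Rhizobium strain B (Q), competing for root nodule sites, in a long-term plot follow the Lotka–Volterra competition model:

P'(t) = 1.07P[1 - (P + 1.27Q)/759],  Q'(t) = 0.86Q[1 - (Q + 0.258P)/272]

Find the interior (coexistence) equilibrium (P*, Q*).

Setting both brackets to zero gives the nullclines P + 1.27Q = 759 and 0.258P + Q = 272.
Substituting Q = 272 - 0.258P into the first: P(1 - 1.27·0.258) = 759 - 1.27·272.
So P* = 414/0.672 = 615, and then Q* = 272 - 0.258·615 = 113.

P* ≈ 615, Q* ≈ 113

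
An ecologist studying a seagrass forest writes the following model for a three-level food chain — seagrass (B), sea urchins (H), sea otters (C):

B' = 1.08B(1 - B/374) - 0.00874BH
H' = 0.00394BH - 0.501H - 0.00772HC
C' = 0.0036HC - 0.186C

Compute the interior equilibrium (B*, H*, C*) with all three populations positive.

B* ≈ 218, H* ≈ 51.7, C* ≈ 46.2

From dC/dt = 0: 0.0036H* = 0.186, so H* = 51.7.
From dB/dt = 0: 1.08(1 - B*/374) = 0.00874·51.7, giving B* = 374·(1 - 0.418) = 218.
From dH/dt = 0: 0.00394·218 - 0.501 = 0.00772C*, so C* = 0.356/0.00772 = 46.2.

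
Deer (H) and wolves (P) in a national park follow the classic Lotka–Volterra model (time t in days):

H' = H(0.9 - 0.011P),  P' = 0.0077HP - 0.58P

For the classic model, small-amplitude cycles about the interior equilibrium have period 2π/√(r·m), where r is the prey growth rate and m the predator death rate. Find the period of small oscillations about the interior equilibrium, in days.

Here r = 0.9 and m = 0.58, so r·m = 0.522.
ω = √0.522 = 0.722 per day, hence T = 2π/ω ≈ 8.7 days.

T ≈ 8.7 days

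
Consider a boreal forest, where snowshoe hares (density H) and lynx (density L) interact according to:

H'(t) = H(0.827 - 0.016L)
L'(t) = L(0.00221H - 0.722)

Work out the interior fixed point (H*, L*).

H* ≈ 327, L* ≈ 51.7

Set dL/dt = 0 with L > 0: 0.00221H - 0.722 = 0, so H* = 0.722/0.00221 = 327.
Set dH/dt = 0 with H > 0: 0.827 - 0.016L = 0, so L* = 0.827/0.016 = 51.7.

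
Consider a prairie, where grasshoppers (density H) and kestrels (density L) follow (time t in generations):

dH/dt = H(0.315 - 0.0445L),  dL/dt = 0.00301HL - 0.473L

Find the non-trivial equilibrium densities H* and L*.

Set dL/dt = 0 with L > 0: 0.00301H - 0.473 = 0, so H* = 0.473/0.00301 = 157.
Set dH/dt = 0 with H > 0: 0.315 - 0.0445L = 0, so L* = 0.315/0.0445 = 7.08.

H* ≈ 157, L* ≈ 7.08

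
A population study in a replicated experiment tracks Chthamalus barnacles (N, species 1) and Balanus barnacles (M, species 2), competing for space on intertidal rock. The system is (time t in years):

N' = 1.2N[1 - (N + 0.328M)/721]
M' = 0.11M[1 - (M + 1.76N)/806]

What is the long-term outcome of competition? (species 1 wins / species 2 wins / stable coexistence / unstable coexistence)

Compare the nullcline intercepts: K1/α12 = 721/0.328 = 2200 > K2 = 806; K2/α21 = 806/1.76 = 458 < K1 = 721.
Since the inequalities point opposite ways, species 1 can invade but species 2 cannot.

species 1 excludes species 2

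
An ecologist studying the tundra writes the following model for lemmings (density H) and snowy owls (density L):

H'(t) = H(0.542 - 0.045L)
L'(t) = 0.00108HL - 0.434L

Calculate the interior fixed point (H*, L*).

H* ≈ 402, L* ≈ 12

Set dL/dt = 0 with L > 0: 0.00108H - 0.434 = 0, so H* = 0.434/0.00108 = 402.
Set dH/dt = 0 with H > 0: 0.542 - 0.045L = 0, so L* = 0.542/0.045 = 12.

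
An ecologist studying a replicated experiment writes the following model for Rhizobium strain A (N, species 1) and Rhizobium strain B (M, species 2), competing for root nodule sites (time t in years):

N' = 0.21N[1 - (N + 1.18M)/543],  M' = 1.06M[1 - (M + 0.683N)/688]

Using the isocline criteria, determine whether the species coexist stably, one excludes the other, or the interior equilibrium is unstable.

Compare the nullcline intercepts: K1/α12 = 543/1.18 = 460 < K2 = 688; K2/α21 = 688/0.683 = 1010 > K1 = 543.
Since the inequalities point opposite ways, species 2 can invade but species 1 cannot.

species 2 excludes species 1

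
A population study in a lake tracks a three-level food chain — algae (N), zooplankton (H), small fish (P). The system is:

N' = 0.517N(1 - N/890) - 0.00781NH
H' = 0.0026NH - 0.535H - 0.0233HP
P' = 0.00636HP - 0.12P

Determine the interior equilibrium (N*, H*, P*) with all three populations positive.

From dP/dt = 0: 0.00636H* = 0.12, so H* = 18.9.
From dN/dt = 0: 0.517(1 - N*/890) = 0.00781·18.9, giving N* = 890·(1 - 0.285) = 636.
From dH/dt = 0: 0.0026·636 - 0.535 = 0.0233P*, so P* = 1.12/0.0233 = 48.

N* ≈ 636, H* ≈ 18.9, P* ≈ 48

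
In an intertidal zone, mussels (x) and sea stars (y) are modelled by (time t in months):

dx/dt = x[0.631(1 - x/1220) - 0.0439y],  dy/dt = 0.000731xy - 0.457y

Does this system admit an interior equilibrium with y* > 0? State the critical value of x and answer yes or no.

The predator equation gives dy/dt > 0 only when x > 0.457/0.000731 = 625.
Without the predator, x → K = 1220. Since 1220 > 625, the predator can invade and persist.

Threshold x = 625; K > 625, so yes, the predator persists.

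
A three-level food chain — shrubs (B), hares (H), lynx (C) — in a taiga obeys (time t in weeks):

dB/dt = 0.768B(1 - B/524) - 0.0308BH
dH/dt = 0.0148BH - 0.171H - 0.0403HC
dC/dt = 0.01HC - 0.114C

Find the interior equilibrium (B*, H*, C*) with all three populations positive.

B* ≈ 284, H* ≈ 11.4, C* ≈ 100

From dC/dt = 0: 0.01H* = 0.114, so H* = 11.4.
From dB/dt = 0: 0.768(1 - B*/524) = 0.0308·11.4, giving B* = 524·(1 - 0.457) = 284.
From dH/dt = 0: 0.0148·284 - 0.171 = 0.0403C*, so C* = 4.04/0.0403 = 100.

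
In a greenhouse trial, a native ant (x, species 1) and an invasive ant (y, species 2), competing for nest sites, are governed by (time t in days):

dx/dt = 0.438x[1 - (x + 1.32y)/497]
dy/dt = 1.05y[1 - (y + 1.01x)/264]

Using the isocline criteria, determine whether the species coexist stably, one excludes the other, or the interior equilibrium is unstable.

Compare the nullcline intercepts: K1/α12 = 497/1.32 = 377 > K2 = 264; K2/α21 = 264/1.01 = 261 < K1 = 497.
Since the inequalities point opposite ways, species 1 can invade but species 2 cannot.

species 1 excludes species 2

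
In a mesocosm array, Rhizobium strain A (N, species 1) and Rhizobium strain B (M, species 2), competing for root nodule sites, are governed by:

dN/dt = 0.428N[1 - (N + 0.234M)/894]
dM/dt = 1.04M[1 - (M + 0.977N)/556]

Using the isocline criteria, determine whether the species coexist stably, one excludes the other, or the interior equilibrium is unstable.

species 1 excludes species 2

Compare the nullcline intercepts: K1/α12 = 894/0.234 = 3820 > K2 = 556; K2/α21 = 556/0.977 = 569 < K1 = 894.
Since the inequalities point opposite ways, species 1 can invade but species 2 cannot.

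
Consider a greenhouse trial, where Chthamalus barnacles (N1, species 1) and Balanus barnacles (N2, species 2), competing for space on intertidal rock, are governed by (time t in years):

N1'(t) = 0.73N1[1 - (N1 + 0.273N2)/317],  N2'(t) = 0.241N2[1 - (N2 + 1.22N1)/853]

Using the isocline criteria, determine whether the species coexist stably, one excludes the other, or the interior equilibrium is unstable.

stable coexistence

Compare the nullcline intercepts: K1/α12 = 317/0.273 = 1160 > K2 = 853; K2/α21 = 853/1.22 = 699 > K1 = 317.
Since both inequalities hold, each species can invade when rare, so the interior equilibrium is stable.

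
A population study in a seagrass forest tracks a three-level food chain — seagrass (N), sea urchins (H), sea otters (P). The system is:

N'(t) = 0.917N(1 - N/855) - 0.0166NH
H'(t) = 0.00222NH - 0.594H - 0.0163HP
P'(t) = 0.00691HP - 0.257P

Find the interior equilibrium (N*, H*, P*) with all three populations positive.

From dP/dt = 0: 0.00691H* = 0.257, so H* = 37.2.
From dN/dt = 0: 0.917(1 - N*/855) = 0.0166·37.2, giving N* = 855·(1 - 0.673) = 279.
From dH/dt = 0: 0.00222·279 - 0.594 = 0.0163P*, so P* = 0.0262/0.0163 = 1.6.

N* ≈ 279, H* ≈ 37.2, P* ≈ 1.6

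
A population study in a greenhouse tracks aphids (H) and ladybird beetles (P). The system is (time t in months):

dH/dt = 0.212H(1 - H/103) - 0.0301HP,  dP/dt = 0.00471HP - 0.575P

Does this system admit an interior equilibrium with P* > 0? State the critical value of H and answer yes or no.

Threshold H = 122; K < 122, so no, the predator goes extinct.

The predator equation gives dP/dt > 0 only when H > 0.575/0.00471 = 122.
Without the predator, H → K = 103. Since 103 < 122, the predator cannot invade.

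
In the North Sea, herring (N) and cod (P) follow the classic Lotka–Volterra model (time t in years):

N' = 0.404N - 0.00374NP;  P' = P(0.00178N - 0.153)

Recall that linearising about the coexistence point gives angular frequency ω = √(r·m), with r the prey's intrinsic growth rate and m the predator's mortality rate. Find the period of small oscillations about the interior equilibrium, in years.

Here r = 0.404 and m = 0.153, so r·m = 0.0618.
ω = √0.0618 = 0.249 per year, hence T = 2π/ω ≈ 25.3 years.

T ≈ 25.3 years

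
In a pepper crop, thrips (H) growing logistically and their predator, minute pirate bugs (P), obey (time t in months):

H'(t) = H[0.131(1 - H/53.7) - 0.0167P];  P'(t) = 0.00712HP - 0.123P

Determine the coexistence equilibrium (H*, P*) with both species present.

H* ≈ 17.3, P* ≈ 5.32

From dP/dt = 0 with P > 0: 0.00712H* = 0.123, so H* = 17.3.
Substitute into dH/dt = 0: 0.131(1 - 17.3/53.7) = 0.0167P*.
The bracket is 0.678, giving P* = 0.0889/0.0167 = 5.32.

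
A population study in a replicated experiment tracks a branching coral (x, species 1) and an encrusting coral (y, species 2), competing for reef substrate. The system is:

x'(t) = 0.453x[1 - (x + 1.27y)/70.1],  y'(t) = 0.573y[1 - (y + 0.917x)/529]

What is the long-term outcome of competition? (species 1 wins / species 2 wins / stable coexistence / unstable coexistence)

Compare the nullcline intercepts: K1/α12 = 70.1/1.27 = 55.2 < K2 = 529; K2/α21 = 529/0.917 = 577 > K1 = 70.1.
Since the inequalities point opposite ways, species 2 can invade but species 1 cannot.

species 2 excludes species 1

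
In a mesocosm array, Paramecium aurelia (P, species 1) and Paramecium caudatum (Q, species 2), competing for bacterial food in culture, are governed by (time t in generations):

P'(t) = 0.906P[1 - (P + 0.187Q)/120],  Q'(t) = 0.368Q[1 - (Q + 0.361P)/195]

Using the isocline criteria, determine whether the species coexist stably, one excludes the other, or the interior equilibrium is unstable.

Compare the nullcline intercepts: K1/α12 = 120/0.187 = 642 > K2 = 195; K2/α21 = 195/0.361 = 540 > K1 = 120.
Since both inequalities hold, each species can invade when rare, so the interior equilibrium is stable.

stable coexistence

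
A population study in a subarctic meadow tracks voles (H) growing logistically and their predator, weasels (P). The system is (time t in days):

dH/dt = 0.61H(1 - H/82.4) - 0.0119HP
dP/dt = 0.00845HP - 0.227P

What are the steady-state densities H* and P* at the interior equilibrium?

H* ≈ 26.9, P* ≈ 34.5

From dP/dt = 0 with P > 0: 0.00845H* = 0.227, so H* = 26.9.
Substitute into dH/dt = 0: 0.61(1 - 26.9/82.4) = 0.0119P*.
The bracket is 0.674, giving P* = 0.411/0.0119 = 34.5.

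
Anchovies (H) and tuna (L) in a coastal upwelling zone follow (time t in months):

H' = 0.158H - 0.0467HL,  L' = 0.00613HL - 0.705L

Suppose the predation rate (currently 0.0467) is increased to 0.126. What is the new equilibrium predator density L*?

At the interior fixed point, setting dH/dt = 0 with H > 0 fixes L* = (prey growth rate)/(HL coefficient) — independent of the other coefficients.
With the change, L* = 0.158/0.126 = 1.25; it falls from 3.38.

L* ≈ 1.25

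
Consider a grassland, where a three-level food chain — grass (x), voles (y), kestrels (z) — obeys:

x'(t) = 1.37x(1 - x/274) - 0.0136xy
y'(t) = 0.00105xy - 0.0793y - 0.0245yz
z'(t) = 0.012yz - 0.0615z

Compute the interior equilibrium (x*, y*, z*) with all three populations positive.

From dz/dt = 0: 0.012y* = 0.0615, so y* = 5.12.
From dx/dt = 0: 1.37(1 - x*/274) = 0.0136·5.12, giving x* = 274·(1 - 0.0509) = 260.
From dy/dt = 0: 0.00105·260 - 0.0793 = 0.0245z*, so z* = 0.194/0.0245 = 7.91.

x* ≈ 260, y* ≈ 5.12, z* ≈ 7.91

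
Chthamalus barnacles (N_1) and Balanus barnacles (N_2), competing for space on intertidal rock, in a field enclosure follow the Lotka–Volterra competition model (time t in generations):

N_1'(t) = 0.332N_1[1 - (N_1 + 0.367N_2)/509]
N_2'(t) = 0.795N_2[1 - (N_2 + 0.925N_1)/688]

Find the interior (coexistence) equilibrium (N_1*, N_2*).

Setting both brackets to zero gives the nullclines N_1 + 0.367N_2 = 509 and 0.925N_1 + N_2 = 688.
Substituting N_2 = 688 - 0.925N_1 into the first: N_1(1 - 0.367·0.925) = 509 - 0.367·688.
So N_1* = 257/0.661 = 388, and then N_2* = 688 - 0.925·388 = 329.

N_1* ≈ 388, N_2* ≈ 329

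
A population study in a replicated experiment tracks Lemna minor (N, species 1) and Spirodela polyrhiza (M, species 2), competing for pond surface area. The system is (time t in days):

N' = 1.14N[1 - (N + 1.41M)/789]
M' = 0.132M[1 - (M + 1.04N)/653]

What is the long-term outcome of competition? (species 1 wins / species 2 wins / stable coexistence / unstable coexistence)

unstable coexistence (outcome depends on initial conditions)

Compare the nullcline intercepts: K1/α12 = 789/1.41 = 560 < K2 = 653; K2/α21 = 653/1.04 = 628 < K1 = 789.
Since both are reversed, neither can invade when rare; the interior point is a saddle.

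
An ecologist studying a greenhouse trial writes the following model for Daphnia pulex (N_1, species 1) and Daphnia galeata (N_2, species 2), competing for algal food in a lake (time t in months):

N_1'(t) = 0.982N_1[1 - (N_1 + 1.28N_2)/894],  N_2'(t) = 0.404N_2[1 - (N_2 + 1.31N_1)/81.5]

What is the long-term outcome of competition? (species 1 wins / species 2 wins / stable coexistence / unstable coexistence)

species 1 excludes species 2

Compare the nullcline intercepts: K1/α12 = 894/1.28 = 698 > K2 = 81.5; K2/α21 = 81.5/1.31 = 62.2 < K1 = 894.
Since the inequalities point opposite ways, species 1 can invade but species 2 cannot.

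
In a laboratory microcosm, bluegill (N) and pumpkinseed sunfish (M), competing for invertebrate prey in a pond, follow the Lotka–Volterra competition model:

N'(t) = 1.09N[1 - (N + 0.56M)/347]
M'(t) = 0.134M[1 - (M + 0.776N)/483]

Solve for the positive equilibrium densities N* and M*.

Setting both brackets to zero gives the nullclines N + 0.56M = 347 and 0.776N + M = 483.
Substituting M = 483 - 0.776N into the first: N(1 - 0.56·0.776) = 347 - 0.56·483.
So N* = 76.5/0.565 = 135, and then M* = 483 - 0.776·135 = 378.

N* ≈ 135, M* ≈ 378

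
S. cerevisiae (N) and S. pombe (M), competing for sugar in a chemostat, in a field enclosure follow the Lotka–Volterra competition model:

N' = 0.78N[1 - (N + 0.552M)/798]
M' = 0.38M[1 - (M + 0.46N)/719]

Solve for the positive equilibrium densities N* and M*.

Setting both brackets to zero gives the nullclines N + 0.552M = 798 and 0.46N + M = 719.
Substituting M = 719 - 0.46N into the first: N(1 - 0.552·0.46) = 798 - 0.552·719.
So N* = 401/0.746 = 538, and then M* = 719 - 0.46·538 = 472.

N* ≈ 538, M* ≈ 472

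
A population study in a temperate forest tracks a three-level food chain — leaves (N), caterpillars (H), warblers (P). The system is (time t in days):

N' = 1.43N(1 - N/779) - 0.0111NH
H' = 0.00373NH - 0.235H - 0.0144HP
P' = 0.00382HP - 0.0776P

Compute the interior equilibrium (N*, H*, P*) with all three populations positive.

N* ≈ 656, H* ≈ 20.3, P* ≈ 154

From dP/dt = 0: 0.00382H* = 0.0776, so H* = 20.3.
From dN/dt = 0: 1.43(1 - N*/779) = 0.0111·20.3, giving N* = 779·(1 - 0.158) = 656.
From dH/dt = 0: 0.00373·656 - 0.235 = 0.0144P*, so P* = 2.21/0.0144 = 154.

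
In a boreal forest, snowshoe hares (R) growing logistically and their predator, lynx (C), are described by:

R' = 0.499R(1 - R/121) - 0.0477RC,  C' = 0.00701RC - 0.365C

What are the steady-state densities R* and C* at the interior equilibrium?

From dC/dt = 0 with C > 0: 0.00701R* = 0.365, so R* = 52.1.
Substitute into dR/dt = 0: 0.499(1 - 52.1/121) = 0.0477C*.
The bracket is 0.57, giving C* = 0.284/0.0477 = 5.96.

R* ≈ 52.1, C* ≈ 5.96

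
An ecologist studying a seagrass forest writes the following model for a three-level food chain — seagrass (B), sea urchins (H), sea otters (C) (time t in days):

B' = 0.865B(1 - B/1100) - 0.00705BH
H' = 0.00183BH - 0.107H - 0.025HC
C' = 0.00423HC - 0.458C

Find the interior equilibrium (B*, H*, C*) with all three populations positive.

From dC/dt = 0: 0.00423H* = 0.458, so H* = 108.
From dB/dt = 0: 0.865(1 - B*/1100) = 0.00705·108, giving B* = 1100·(1 - 0.882) = 129.
From dH/dt = 0: 0.00183·129 - 0.107 = 0.025C*, so C* = 0.13/0.025 = 5.18.

B* ≈ 129, H* ≈ 108, C* ≈ 5.18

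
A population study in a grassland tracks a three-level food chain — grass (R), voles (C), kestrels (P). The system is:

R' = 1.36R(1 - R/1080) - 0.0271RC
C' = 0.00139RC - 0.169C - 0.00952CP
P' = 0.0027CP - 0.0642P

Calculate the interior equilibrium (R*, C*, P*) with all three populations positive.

From dP/dt = 0: 0.0027C* = 0.0642, so C* = 23.8.
From dR/dt = 0: 1.36(1 - R*/1080) = 0.0271·23.8, giving R* = 1080·(1 - 0.474) = 568.
From dC/dt = 0: 0.00139·568 - 0.169 = 0.00952P*, so P* = 0.621/0.00952 = 65.2.

R* ≈ 568, C* ≈ 23.8, P* ≈ 65.2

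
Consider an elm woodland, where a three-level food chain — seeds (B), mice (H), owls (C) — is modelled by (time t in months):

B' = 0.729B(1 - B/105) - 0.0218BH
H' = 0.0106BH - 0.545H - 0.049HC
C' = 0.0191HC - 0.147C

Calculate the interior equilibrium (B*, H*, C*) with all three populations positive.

B* ≈ 80.8, H* ≈ 7.7, C* ≈ 6.36

From dC/dt = 0: 0.0191H* = 0.147, so H* = 7.7.
From dB/dt = 0: 0.729(1 - B*/105) = 0.0218·7.7, giving B* = 105·(1 - 0.23) = 80.8.
From dH/dt = 0: 0.0106·80.8 - 0.545 = 0.049C*, so C* = 0.312/0.049 = 6.36.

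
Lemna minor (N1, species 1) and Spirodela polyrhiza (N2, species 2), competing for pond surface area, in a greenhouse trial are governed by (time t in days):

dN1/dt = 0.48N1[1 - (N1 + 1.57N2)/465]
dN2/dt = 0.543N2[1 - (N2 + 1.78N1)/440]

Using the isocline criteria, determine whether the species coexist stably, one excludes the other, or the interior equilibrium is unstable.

Compare the nullcline intercepts: K1/α12 = 465/1.57 = 296 < K2 = 440; K2/α21 = 440/1.78 = 247 < K1 = 465.
Since both are reversed, neither can invade when rare; the interior point is a saddle.

unstable coexistence (outcome depends on initial conditions)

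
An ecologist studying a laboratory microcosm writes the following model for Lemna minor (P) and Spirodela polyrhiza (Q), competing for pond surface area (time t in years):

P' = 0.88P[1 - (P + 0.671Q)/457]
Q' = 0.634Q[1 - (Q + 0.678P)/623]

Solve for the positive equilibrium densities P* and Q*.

Setting both brackets to zero gives the nullclines P + 0.671Q = 457 and 0.678P + Q = 623.
Substituting Q = 623 - 0.678P into the first: P(1 - 0.671·0.678) = 457 - 0.671·623.
So P* = 39/0.545 = 71.5, and then Q* = 623 - 0.678·71.5 = 575.

P* ≈ 71.5, Q* ≈ 575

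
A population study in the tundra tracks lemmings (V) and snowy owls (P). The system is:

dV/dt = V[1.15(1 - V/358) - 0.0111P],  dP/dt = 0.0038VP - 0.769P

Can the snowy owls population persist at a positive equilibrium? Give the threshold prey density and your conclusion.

The predator equation gives dP/dt > 0 only when V > 0.769/0.0038 = 202.
Without the predator, V → K = 358. Since 358 > 202, the predator can invade and persist.

Threshold V = 202; K > 202, so yes, the predator persists.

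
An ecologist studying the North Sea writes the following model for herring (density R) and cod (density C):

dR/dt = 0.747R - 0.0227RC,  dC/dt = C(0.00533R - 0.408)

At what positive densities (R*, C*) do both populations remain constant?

R* ≈ 76.5, C* ≈ 32.9

Set dC/dt = 0 with C > 0: 0.00533R - 0.408 = 0, so R* = 0.408/0.00533 = 76.5.
Set dR/dt = 0 with R > 0: 0.747 - 0.0227C = 0, so C* = 0.747/0.0227 = 32.9.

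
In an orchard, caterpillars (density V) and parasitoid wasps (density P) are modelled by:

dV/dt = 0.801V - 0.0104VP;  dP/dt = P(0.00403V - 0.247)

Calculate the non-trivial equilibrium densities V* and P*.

V* ≈ 61.3, P* ≈ 77

Set dP/dt = 0 with P > 0: 0.00403V - 0.247 = 0, so V* = 0.247/0.00403 = 61.3.
Set dV/dt = 0 with V > 0: 0.801 - 0.0104P = 0, so P* = 0.801/0.0104 = 77.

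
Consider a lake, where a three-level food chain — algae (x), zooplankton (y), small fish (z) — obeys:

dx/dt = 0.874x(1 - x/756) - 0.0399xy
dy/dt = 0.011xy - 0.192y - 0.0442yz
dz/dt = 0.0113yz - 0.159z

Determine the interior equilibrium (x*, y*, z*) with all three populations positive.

From dz/dt = 0: 0.0113y* = 0.159, so y* = 14.1.
From dx/dt = 0: 0.874(1 - x*/756) = 0.0399·14.1, giving x* = 756·(1 - 0.642) = 270.
From dy/dt = 0: 0.011·270 - 0.192 = 0.0442z*, so z* = 2.78/0.0442 = 62.9.

x* ≈ 270, y* ≈ 14.1, z* ≈ 62.9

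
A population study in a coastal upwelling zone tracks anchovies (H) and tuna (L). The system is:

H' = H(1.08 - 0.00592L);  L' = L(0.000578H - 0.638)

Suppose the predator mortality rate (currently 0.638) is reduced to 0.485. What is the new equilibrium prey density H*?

H* ≈ 839

At the interior fixed point, setting dL/dt = 0 with L > 0 fixes H* = (predator death rate)/(HL coefficient) — independent of the other coefficients.
With the change, H* = 0.485/0.000578 = 839; it falls from 1100.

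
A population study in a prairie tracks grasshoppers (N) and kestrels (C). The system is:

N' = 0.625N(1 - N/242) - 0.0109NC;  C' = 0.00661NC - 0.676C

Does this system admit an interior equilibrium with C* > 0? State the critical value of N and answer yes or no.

Threshold N = 102; K > 102, so yes, the predator persists.

The predator equation gives dC/dt > 0 only when N > 0.676/0.00661 = 102.
Without the predator, N → K = 242. Since 242 > 102, the predator can invade and persist.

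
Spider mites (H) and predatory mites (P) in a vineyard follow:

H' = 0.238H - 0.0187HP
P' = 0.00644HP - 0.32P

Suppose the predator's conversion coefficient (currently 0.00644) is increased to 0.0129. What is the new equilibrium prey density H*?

At the interior fixed point, setting dP/dt = 0 with P > 0 fixes H* = (predator death rate)/(HP coefficient) — independent of the other coefficients.
With the change, H* = 0.32/0.0129 = 24.8; it falls from 49.7.

H* ≈ 24.8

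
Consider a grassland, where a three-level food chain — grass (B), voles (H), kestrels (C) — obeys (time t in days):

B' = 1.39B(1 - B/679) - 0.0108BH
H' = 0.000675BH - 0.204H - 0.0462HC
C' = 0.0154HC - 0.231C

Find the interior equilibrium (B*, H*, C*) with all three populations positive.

From dC/dt = 0: 0.0154H* = 0.231, so H* = 15.
From dB/dt = 0: 1.39(1 - B*/679) = 0.0108·15, giving B* = 679·(1 - 0.117) = 600.
From dH/dt = 0: 0.000675·600 - 0.204 = 0.0462C*, so C* = 0.201/0.0462 = 4.35.

B* ≈ 600, H* ≈ 15, C* ≈ 4.35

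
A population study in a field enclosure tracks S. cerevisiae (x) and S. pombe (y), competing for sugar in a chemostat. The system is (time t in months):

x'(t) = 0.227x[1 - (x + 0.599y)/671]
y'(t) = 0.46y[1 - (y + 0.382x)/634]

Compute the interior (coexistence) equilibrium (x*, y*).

Setting both brackets to zero gives the nullclines x + 0.599y = 671 and 0.382x + y = 634.
Substituting y = 634 - 0.382x into the first: x(1 - 0.599·0.382) = 671 - 0.599·634.
So x* = 291/0.771 = 378, and then y* = 634 - 0.382·378 = 490.

x* ≈ 378, y* ≈ 490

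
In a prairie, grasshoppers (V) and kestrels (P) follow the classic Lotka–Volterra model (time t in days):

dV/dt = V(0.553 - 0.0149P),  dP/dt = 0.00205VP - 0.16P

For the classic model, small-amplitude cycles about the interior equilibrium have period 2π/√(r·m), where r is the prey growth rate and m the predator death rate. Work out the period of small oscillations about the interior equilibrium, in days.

T ≈ 21.1 days

Here r = 0.553 and m = 0.16, so r·m = 0.0885.
ω = √0.0885 = 0.297 per day, hence T = 2π/ω ≈ 21.1 days.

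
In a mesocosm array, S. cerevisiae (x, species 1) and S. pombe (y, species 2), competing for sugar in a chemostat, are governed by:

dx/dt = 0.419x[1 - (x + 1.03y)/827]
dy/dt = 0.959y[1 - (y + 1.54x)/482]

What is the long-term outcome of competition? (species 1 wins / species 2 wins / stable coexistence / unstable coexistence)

species 1 excludes species 2

Compare the nullcline intercepts: K1/α12 = 827/1.03 = 803 > K2 = 482; K2/α21 = 482/1.54 = 313 < K1 = 827.
Since the inequalities point opposite ways, species 1 can invade but species 2 cannot.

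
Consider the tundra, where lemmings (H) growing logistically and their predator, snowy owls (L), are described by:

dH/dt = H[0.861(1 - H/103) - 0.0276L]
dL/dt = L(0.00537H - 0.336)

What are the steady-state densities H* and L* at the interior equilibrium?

From dL/dt = 0 with L > 0: 0.00537H* = 0.336, so H* = 62.6.
Substitute into dH/dt = 0: 0.861(1 - 62.6/103) = 0.0276L*.
The bracket is 0.393, giving L* = 0.338/0.0276 = 12.2.

H* ≈ 62.6, L* ≈ 12.2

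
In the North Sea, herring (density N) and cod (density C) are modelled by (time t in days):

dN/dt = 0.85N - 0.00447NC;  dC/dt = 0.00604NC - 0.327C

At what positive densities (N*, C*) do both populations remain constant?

Set dC/dt = 0 with C > 0: 0.00604N - 0.327 = 0, so N* = 0.327/0.00604 = 54.1.
Set dN/dt = 0 with N > 0: 0.85 - 0.00447C = 0, so C* = 0.85/0.00447 = 190.

N* ≈ 54.1, C* ≈ 190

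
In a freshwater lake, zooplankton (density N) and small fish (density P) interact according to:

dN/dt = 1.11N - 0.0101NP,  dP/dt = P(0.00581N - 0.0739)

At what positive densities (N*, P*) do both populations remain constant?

Set dP/dt = 0 with P > 0: 0.00581N - 0.0739 = 0, so N* = 0.0739/0.00581 = 12.7.
Set dN/dt = 0 with N > 0: 1.11 - 0.0101P = 0, so P* = 1.11/0.0101 = 110.

N* ≈ 12.7, P* ≈ 110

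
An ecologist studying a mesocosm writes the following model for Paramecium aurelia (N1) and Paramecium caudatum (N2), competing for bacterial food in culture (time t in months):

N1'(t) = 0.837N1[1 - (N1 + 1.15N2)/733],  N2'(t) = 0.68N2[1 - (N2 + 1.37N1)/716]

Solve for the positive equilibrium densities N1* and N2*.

Setting both brackets to zero gives the nullclines N1 + 1.15N2 = 733 and 1.37N1 + N2 = 716.
Substituting N2 = 716 - 1.37N1 into the first: N1(1 - 1.15·1.37) = 733 - 1.15·716.
So N1* = -90.4/-0.575 = 157, and then N2* = 716 - 1.37·157 = 501.

N1* ≈ 157, N2* ≈ 501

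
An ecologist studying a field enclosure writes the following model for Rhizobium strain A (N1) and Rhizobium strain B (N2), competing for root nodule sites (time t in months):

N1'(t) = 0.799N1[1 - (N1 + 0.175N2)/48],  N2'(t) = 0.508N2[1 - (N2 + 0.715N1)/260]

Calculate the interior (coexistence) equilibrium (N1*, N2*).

Setting both brackets to zero gives the nullclines N1 + 0.175N2 = 48 and 0.715N1 + N2 = 260.
Substituting N2 = 260 - 0.715N1 into the first: N1(1 - 0.175·0.715) = 48 - 0.175·260.
So N1* = 2.5/0.875 = 2.86, and then N2* = 260 - 0.715·2.86 = 258.

N1* ≈ 2.86, N2* ≈ 258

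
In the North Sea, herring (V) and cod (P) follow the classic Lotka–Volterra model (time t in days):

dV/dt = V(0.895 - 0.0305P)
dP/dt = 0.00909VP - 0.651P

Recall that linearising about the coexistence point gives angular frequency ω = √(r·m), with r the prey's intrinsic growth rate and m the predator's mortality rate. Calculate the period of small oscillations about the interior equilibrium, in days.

Here r = 0.895 and m = 0.651, so r·m = 0.583.
ω = √0.583 = 0.763 per day, hence T = 2π/ω ≈ 8.23 days.

T ≈ 8.23 days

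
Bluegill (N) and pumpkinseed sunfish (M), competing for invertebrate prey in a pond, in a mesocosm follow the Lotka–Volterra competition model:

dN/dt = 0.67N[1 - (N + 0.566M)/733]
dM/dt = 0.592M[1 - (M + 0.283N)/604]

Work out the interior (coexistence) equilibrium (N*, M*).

Setting both brackets to zero gives the nullclines N + 0.566M = 733 and 0.283N + M = 604.
Substituting M = 604 - 0.283N into the first: N(1 - 0.566·0.283) = 733 - 0.566·604.
So N* = 391/0.84 = 466, and then M* = 604 - 0.283·466 = 472.

N* ≈ 466, M* ≈ 472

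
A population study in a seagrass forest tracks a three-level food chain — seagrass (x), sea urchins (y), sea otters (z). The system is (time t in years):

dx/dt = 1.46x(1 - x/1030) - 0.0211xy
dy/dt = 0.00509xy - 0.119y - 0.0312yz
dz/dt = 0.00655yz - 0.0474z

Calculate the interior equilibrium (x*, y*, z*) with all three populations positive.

From dz/dt = 0: 0.00655y* = 0.0474, so y* = 7.24.
From dx/dt = 0: 1.46(1 - x*/1030) = 0.0211·7.24, giving x* = 1030·(1 - 0.105) = 922.
From dy/dt = 0: 0.00509·922 - 0.119 = 0.0312z*, so z* = 4.58/0.0312 = 147.

x* ≈ 922, y* ≈ 7.24, z* ≈ 147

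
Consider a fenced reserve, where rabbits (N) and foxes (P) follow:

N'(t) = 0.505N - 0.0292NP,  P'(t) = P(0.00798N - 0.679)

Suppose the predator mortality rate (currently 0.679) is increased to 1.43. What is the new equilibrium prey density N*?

N* ≈ 179

At the interior fixed point, setting dP/dt = 0 with P > 0 fixes N* = (predator death rate)/(NP coefficient) — independent of the other coefficients.
With the change, N* = 1.43/0.00798 = 179; it rises from 85.1.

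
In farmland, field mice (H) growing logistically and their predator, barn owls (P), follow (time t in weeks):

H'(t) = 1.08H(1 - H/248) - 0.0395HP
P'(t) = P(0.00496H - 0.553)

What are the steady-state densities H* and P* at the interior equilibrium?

H* ≈ 111, P* ≈ 15

From dP/dt = 0 with P > 0: 0.00496H* = 0.553, so H* = 111.
Substitute into dH/dt = 0: 1.08(1 - 111/248) = 0.0395P*.
The bracket is 0.55, giving P* = 0.594/0.0395 = 15.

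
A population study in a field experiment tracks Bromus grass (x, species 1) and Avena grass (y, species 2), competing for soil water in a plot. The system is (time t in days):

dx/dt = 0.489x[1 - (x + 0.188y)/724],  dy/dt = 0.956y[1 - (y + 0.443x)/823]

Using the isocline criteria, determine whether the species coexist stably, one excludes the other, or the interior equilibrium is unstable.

Compare the nullcline intercepts: K1/α12 = 724/0.188 = 3850 > K2 = 823; K2/α21 = 823/0.443 = 1860 > K1 = 724.
Since both inequalities hold, each species can invade when rare, so the interior equilibrium is stable.

stable coexistence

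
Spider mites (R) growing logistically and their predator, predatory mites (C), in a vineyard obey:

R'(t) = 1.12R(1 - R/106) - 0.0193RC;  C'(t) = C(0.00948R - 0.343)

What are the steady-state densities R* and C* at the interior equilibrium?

From dC/dt = 0 with C > 0: 0.00948R* = 0.343, so R* = 36.2.
Substitute into dR/dt = 0: 1.12(1 - 36.2/106) = 0.0193C*.
The bracket is 0.659, giving C* = 0.738/0.0193 = 38.2.

R* ≈ 36.2, C* ≈ 38.2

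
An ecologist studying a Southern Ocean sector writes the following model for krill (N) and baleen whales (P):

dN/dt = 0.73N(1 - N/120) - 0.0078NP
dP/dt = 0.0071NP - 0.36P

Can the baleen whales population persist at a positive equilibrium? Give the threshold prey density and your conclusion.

The predator equation gives dP/dt > 0 only when N > 0.36/0.0071 = 50.7.
Without the predator, N → K = 120. Since 120 > 50.7, the predator can invade and persist.

Threshold N = 50.7; K > 50.7, so yes, the predator persists.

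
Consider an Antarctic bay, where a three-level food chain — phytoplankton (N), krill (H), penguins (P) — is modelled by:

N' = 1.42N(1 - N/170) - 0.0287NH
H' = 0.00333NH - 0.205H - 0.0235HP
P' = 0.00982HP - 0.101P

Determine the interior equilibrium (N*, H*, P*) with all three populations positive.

N* ≈ 135, H* ≈ 10.3, P* ≈ 10.4

From dP/dt = 0: 0.00982H* = 0.101, so H* = 10.3.
From dN/dt = 0: 1.42(1 - N*/170) = 0.0287·10.3, giving N* = 170·(1 - 0.208) = 135.
From dH/dt = 0: 0.00333·135 - 0.205 = 0.0235P*, so P* = 0.243/0.0235 = 10.4.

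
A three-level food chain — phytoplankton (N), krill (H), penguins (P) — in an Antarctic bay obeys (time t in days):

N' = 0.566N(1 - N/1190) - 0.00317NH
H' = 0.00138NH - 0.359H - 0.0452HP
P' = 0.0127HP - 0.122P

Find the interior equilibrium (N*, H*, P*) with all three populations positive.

From dP/dt = 0: 0.0127H* = 0.122, so H* = 9.61.
From dN/dt = 0: 0.566(1 - N*/1190) = 0.00317·9.61, giving N* = 1190·(1 - 0.0538) = 1130.
From dH/dt = 0: 0.00138·1130 - 0.359 = 0.0452P*, so P* = 1.19/0.0452 = 26.4.

N* ≈ 1130, H* ≈ 9.61, P* ≈ 26.4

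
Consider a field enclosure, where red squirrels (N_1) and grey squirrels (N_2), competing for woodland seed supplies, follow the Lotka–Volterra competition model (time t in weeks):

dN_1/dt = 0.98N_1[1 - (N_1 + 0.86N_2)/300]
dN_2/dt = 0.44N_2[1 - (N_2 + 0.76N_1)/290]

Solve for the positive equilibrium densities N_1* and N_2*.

N_1* ≈ 146, N_2* ≈ 179

Setting both brackets to zero gives the nullclines N_1 + 0.86N_2 = 300 and 0.76N_1 + N_2 = 290.
Substituting N_2 = 290 - 0.76N_1 into the first: N_1(1 - 0.86·0.76) = 300 - 0.86·290.
So N_1* = 50.6/0.346 = 146, and then N_2* = 290 - 0.76·146 = 179.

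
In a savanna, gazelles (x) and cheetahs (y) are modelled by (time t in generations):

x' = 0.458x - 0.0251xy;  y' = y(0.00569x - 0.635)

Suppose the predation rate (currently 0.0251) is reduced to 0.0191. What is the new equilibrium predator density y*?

At the interior fixed point, setting dx/dt = 0 with x > 0 fixes y* = (prey growth rate)/(xy coefficient) — independent of the other coefficients.
With the change, y* = 0.458/0.0191 = 24; it rises from 18.2.

y* ≈ 24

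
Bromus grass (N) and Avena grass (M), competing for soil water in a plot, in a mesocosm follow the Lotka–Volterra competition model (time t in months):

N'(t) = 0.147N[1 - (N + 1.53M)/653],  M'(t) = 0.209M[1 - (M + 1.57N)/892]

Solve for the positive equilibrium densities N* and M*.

N* ≈ 508, M* ≈ 95

Setting both brackets to zero gives the nullclines N + 1.53M = 653 and 1.57N + M = 892.
Substituting M = 892 - 1.57N into the first: N(1 - 1.53·1.57) = 653 - 1.53·892.
So N* = -712/-1.4 = 508, and then M* = 892 - 1.57·508 = 95.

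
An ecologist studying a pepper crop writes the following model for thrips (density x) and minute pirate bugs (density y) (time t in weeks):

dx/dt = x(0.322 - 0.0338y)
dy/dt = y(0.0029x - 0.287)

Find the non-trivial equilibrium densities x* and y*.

Set dy/dt = 0 with y > 0: 0.0029x - 0.287 = 0, so x* = 0.287/0.0029 = 99.
Set dx/dt = 0 with x > 0: 0.322 - 0.0338y = 0, so y* = 0.322/0.0338 = 9.53.

x* ≈ 99, y* ≈ 9.53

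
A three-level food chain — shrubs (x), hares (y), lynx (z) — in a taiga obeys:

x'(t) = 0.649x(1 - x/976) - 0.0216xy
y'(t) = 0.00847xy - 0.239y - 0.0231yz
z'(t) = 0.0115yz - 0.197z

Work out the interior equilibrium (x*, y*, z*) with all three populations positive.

From dz/dt = 0: 0.0115y* = 0.197, so y* = 17.1.
From dx/dt = 0: 0.649(1 - x*/976) = 0.0216·17.1, giving x* = 976·(1 - 0.57) = 420.
From dy/dt = 0: 0.00847·420 - 0.239 = 0.0231z*, so z* = 3.31/0.0231 = 143.

x* ≈ 420, y* ≈ 17.1, z* ≈ 143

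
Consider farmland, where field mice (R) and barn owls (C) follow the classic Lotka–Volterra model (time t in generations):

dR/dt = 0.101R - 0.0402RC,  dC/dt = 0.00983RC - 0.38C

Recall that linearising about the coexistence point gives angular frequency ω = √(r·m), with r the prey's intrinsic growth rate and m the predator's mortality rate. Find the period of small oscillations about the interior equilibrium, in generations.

Here r = 0.101 and m = 0.38, so r·m = 0.0384.
ω = √0.0384 = 0.196 per generation, hence T = 2π/ω ≈ 32.1 generations.

T ≈ 32.1 generations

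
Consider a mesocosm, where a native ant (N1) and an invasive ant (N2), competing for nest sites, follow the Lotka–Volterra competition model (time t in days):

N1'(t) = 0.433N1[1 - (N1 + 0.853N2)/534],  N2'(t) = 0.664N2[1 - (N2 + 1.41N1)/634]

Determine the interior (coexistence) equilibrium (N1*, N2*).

Setting both brackets to zero gives the nullclines N1 + 0.853N2 = 534 and 1.41N1 + N2 = 634.
Substituting N2 = 634 - 1.41N1 into the first: N1(1 - 0.853·1.41) = 534 - 0.853·634.
So N1* = -6.8/-0.203 = 33.6, and then N2* = 634 - 1.41·33.6 = 587.

N1* ≈ 33.6, N2* ≈ 587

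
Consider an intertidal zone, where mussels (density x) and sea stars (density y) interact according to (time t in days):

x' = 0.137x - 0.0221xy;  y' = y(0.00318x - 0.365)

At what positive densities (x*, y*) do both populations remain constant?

Set dy/dt = 0 with y > 0: 0.00318x - 0.365 = 0, so x* = 0.365/0.00318 = 115.
Set dx/dt = 0 with x > 0: 0.137 - 0.0221y = 0, so y* = 0.137/0.0221 = 6.2.

x* ≈ 115, y* ≈ 6.2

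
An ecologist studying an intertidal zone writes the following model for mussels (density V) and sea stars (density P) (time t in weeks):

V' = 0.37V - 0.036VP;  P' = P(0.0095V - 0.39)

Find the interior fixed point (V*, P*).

V* ≈ 41.1, P* ≈ 10.3

Set dP/dt = 0 with P > 0: 0.0095V - 0.39 = 0, so V* = 0.39/0.0095 = 41.1.
Set dV/dt = 0 with V > 0: 0.37 - 0.036P = 0, so P* = 0.37/0.036 = 10.3.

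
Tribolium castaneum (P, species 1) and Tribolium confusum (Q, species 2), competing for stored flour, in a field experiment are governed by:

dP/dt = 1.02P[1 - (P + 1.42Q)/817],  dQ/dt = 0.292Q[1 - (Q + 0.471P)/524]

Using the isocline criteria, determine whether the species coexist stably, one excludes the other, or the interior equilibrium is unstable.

stable coexistence

Compare the nullcline intercepts: K1/α12 = 817/1.42 = 575 > K2 = 524; K2/α21 = 524/0.471 = 1110 > K1 = 817.
Since both inequalities hold, each species can invade when rare, so the interior equilibrium is stable.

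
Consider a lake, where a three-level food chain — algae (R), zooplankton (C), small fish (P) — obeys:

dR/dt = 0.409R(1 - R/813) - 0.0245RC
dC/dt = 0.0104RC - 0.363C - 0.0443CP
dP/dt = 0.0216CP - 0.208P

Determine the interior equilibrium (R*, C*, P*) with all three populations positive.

From dP/dt = 0: 0.0216C* = 0.208, so C* = 9.63.
From dR/dt = 0: 0.409(1 - R*/813) = 0.0245·9.63, giving R* = 813·(1 - 0.577) = 344.
From dC/dt = 0: 0.0104·344 - 0.363 = 0.0443P*, so P* = 3.21/0.0443 = 72.6.

R* ≈ 344, C* ≈ 9.63, P* ≈ 72.6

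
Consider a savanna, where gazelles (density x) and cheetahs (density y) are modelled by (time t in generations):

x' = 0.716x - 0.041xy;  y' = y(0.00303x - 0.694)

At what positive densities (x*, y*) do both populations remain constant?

Set dy/dt = 0 with y > 0: 0.00303x - 0.694 = 0, so x* = 0.694/0.00303 = 229.
Set dx/dt = 0 with x > 0: 0.716 - 0.041y = 0, so y* = 0.716/0.041 = 17.5.

x* ≈ 229, y* ≈ 17.5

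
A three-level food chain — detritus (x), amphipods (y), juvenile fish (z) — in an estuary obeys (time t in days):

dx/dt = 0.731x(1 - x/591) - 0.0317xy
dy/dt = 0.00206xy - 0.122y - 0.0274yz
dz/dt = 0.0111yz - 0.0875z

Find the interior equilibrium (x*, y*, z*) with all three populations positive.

x* ≈ 389, y* ≈ 7.88, z* ≈ 24.8

From dz/dt = 0: 0.0111y* = 0.0875, so y* = 7.88.
From dx/dt = 0: 0.731(1 - x*/591) = 0.0317·7.88, giving x* = 591·(1 - 0.342) = 389.
From dy/dt = 0: 0.00206·389 - 0.122 = 0.0274z*, so z* = 0.679/0.0274 = 24.8.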